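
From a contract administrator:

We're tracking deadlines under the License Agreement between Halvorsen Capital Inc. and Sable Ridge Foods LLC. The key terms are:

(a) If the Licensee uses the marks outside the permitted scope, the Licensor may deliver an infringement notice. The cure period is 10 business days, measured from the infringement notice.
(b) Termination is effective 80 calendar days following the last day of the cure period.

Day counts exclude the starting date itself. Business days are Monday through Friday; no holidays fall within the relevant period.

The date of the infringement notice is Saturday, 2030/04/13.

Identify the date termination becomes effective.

2030/07/15

The last day of the cure period: 10 business days after Saturday, 2030/04/13, skipping weekends — Apr 15, Apr 16, Apr 17, Apr 18, Apr 19, Apr 22, Apr 23, Apr 24, Apr 25, Apr 26 — lands on Friday, 2030/04/26.
The date termination becomes effective: 80 calendar days after 2030/04/26 is 2030/07/15.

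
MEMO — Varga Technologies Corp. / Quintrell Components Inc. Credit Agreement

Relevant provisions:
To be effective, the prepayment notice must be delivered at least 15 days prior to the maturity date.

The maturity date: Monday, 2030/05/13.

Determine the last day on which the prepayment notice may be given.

Counting back 15 calendar days from 2030/05/13 gives 2030/04/28.

2030/04/28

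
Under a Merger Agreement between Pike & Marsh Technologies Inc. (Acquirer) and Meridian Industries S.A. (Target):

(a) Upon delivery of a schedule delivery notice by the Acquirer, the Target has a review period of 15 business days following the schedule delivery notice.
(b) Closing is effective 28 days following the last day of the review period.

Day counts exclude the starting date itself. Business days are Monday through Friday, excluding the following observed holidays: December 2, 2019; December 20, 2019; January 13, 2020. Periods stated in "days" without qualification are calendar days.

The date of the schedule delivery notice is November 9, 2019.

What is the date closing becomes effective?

December 27, 2019

The last day of the review period: 15 business days after Saturday, November 9, 2019, skipping weekends — Nov 11, Nov 12, Nov 13, Nov 14, …, Nov 27, Nov 28, Nov 29 — lands on Friday, November 29, 2019.
The date closing becomes effective: November 29, 2019 + 28 days = December 27, 2019.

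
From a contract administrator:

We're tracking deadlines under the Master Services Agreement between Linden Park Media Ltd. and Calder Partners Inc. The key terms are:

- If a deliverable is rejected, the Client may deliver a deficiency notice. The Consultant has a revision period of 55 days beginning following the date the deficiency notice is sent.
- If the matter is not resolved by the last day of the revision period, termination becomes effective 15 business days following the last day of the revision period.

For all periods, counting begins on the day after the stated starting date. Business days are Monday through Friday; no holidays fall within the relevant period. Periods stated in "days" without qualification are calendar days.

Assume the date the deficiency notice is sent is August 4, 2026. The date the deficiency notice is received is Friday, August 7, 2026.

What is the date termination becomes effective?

October 19, 2026

The last day of the revision period: August 4, 2026 + 55 days = September 28, 2026.
The date termination becomes effective: 15 business days after Monday, September 28, 2026, skipping weekends — Sep 29, Sep 30, Oct 1, Oct 2, …, Oct 15, Oct 16, Oct 19 — lands on Monday, October 19, 2026.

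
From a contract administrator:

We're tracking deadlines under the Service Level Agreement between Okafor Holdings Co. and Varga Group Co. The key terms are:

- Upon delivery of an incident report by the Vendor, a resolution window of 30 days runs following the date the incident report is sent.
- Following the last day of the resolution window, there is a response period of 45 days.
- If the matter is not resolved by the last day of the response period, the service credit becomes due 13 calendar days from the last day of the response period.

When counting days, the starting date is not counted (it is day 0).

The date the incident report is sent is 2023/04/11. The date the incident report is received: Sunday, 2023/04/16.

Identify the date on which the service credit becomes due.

The last day of the resolution window: 2023/04/11 + 30 days = 2023/05/11.
Adding 45 calendar days to 2023/05/11 gives 2023/06/25, which is the last day of the response period.
The date on which the service credit becomes due: 13 calendar days after 2023/06/25 is 2023/07/08.

2023/07/08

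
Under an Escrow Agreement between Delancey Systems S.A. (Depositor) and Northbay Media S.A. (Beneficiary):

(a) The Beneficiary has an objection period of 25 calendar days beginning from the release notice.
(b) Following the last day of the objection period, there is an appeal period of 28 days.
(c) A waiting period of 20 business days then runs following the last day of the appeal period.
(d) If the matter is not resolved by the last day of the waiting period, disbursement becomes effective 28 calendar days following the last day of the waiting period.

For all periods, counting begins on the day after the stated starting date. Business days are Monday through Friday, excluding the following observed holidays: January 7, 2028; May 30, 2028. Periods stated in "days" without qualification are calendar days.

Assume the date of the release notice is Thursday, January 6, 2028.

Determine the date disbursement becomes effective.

April 24, 2028

The last day of the objection period: January 6, 2028 + 25 days = January 31, 2028.
The last day of the appeal period: January 31, 2028 + 28 days = February 28, 2028.
The last day of the waiting period: counting 20 business days from Monday, February 28, 2028 (Feb 29, Mar 1, Mar 2, Mar 3, …, Mar 23, Mar 24, Mar 27, skipping weekends) reaches Monday, March 27, 2028.
The date disbursement becomes effective: 28 calendar days after March 27, 2028 is April 24, 2028.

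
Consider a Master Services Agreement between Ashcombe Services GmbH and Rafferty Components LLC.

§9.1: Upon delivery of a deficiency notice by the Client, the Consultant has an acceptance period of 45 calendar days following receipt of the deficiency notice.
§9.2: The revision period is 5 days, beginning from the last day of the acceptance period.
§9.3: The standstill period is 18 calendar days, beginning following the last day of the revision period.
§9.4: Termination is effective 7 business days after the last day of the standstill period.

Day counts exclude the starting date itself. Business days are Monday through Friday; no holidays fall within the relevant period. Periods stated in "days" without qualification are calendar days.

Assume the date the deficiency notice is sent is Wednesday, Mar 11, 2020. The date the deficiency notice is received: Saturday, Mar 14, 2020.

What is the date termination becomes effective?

The last day of the acceptance period: 45 calendar days after Mar 14, 2020 is Apr 28, 2020.
The last day of the revision period: Apr 28, 2020 + 5 days = May 3, 2020.
The last day of the standstill period: 18 calendar days after May 3, 2020 is May 21, 2020.
The date termination becomes effective: counting 7 business days from Thursday, May 21, 2020 (May 22, May 25, May 26, May 27, May 28, May 29, Jun 1, skipping weekends) reaches Monday, Jun 1, 2020.

Jun 1, 2020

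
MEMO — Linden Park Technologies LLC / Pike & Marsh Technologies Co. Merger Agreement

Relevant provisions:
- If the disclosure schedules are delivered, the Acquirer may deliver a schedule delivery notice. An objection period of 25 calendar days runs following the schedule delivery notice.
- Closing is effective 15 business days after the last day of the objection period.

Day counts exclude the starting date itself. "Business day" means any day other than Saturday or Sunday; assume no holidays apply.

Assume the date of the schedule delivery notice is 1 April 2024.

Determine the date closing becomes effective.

17 May 2024

The last day of the objection period: 25 calendar days after 1 April 2024 is 26 April 2024.
From Friday, 26 April 2024, 15 business days (Apr 29, Apr 30, May 1, May 2, …, May 15, May 16, May 17, skipping weekends) brings us to Friday, 17 May 2024, which is the date closing becomes effective.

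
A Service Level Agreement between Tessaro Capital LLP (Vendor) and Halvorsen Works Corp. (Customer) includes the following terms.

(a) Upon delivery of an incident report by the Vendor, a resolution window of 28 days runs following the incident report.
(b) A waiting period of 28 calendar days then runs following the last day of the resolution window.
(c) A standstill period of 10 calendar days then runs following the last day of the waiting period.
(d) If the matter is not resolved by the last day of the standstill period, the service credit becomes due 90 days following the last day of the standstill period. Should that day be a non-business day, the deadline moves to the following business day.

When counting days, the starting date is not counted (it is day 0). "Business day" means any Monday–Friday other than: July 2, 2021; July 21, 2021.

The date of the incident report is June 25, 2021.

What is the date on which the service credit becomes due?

November 29, 2021

The last day of the resolution window: 28 calendar days after June 25, 2021 is July 23, 2021.
Adding 28 calendar days to July 23, 2021 gives August 20, 2021, which is the last day of the waiting period.
The last day of the standstill period: 10 calendar days after August 20, 2021 is August 30, 2021.
The date on which the service credit becomes due: August 30, 2021 + 90 days = November 28, 2021. That falls on a Sunday, so it rolls to the next business day, Monday, November 29, 2021.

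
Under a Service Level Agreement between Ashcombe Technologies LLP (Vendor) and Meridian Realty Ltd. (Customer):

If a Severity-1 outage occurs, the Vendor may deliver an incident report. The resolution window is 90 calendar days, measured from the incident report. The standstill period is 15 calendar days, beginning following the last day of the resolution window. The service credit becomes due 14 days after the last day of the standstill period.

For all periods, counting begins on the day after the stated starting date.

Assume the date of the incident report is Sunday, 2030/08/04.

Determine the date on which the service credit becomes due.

2030/12/01

The last day of the resolution window: 2030/08/04 + 90 days = 2030/11/02.
The last day of the standstill period: 15 calendar days after 2030/11/02 is 2030/11/17.
The date on which the service credit becomes due: 2030/11/17 + 14 days = 2030/12/01.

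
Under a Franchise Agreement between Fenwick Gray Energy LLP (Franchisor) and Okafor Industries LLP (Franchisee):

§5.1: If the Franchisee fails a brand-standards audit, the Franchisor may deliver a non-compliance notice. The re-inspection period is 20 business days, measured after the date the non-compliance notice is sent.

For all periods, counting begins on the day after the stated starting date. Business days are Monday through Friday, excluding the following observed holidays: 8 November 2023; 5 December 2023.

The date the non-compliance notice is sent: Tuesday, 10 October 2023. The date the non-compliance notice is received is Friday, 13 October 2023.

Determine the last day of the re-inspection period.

From Tuesday, 10 October 2023, 20 business days (Oct 11, Oct 12, Oct 13, Oct 16, …, Nov 3, Nov 6, Nov 7, skipping weekends) brings us to Tuesday, 7 November 2023, which is the last day of the re-inspection period.

7 November 2023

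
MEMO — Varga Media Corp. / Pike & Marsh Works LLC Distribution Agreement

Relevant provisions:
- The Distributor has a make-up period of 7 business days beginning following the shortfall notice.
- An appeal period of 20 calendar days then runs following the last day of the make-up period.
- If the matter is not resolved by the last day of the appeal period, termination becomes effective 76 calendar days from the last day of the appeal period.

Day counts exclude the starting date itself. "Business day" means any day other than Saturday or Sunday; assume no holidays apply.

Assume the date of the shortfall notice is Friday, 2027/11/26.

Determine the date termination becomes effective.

2028/03/12

From Friday, 2027/11/26, 7 business days (Nov 29, Nov 30, Dec 1, Dec 2, Dec 3, Dec 6, Dec 7, skipping weekends) brings us to Tuesday, 2027/12/07, which is the last day of the make-up period.
The last day of the appeal period: 2027/12/07 + 20 days = 2027/12/27.
The date termination becomes effective: 76 calendar days after 2027/12/27 is 2028/03/12.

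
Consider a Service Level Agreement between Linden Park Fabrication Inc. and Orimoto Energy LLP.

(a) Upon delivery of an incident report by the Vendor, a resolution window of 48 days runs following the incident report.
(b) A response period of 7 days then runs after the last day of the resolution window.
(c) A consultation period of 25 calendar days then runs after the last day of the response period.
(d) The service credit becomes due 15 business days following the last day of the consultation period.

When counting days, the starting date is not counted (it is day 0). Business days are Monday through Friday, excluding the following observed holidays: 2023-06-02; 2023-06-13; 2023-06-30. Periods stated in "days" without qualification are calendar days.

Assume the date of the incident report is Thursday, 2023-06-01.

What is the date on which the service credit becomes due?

Adding 48 calendar days to 2023-06-01 gives 2023-07-19, which is the last day of the resolution window.
The last day of the response period: 2023-07-19 + 7 days = 2023-07-26.
The last day of the consultation period: 2023-07-26 + 25 days = 2023-08-20.
The date on which the service credit becomes due: 15 business days after Sunday, 2023-08-20, skipping weekends — Aug 21, Aug 22, Aug 23, Aug 24, …, Sep 6, Sep 7, Sep 8 — lands on Friday, 2023-09-08.

2023-09-08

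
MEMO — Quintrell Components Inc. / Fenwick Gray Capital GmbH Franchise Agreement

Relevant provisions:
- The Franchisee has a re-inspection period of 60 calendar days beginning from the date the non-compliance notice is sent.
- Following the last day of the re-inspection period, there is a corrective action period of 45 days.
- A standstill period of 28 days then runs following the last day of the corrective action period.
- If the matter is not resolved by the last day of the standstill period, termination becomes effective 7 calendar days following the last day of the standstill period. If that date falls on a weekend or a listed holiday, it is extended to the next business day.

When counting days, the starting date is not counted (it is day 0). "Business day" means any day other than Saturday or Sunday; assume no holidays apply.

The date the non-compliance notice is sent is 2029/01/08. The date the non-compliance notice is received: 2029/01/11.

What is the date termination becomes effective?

The last day of the re-inspection period: 60 calendar days after 2029/01/08 is 2029/03/09.
Adding 45 calendar days to 2029/03/09 gives 2029/04/23, which is the last day of the corrective action period.
The last day of the standstill period: 28 calendar days after 2029/04/23 is 2029/05/21.
The date termination becomes effective: 2029/05/21 + 7 days = 2029/05/28. 2029/05/28 is a Monday, so no roll-forward applies.

2029/05/28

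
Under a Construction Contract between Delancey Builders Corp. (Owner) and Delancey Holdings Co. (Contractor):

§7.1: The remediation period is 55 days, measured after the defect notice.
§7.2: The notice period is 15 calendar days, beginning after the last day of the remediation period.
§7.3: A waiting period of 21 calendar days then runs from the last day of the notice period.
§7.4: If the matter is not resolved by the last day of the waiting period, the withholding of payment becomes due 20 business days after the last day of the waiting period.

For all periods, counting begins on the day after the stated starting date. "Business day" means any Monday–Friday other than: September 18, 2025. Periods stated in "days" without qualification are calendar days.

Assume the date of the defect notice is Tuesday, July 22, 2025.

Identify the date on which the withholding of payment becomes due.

The last day of the remediation period: July 22, 2025 + 55 days = September 15, 2025.
The last day of the notice period: 15 calendar days after September 15, 2025 is September 30, 2025.
Adding 21 calendar days to September 30, 2025 gives October 21, 2025, which is the last day of the waiting period.
The date on which the withholding of payment becomes due: 20 business days after Tuesday, October 21, 2025, skipping weekends — Oct 22, Oct 23, Oct 24, Oct 27, …, Nov 14, Nov 17, Nov 18 — lands on Tuesday, November 18, 2025.

November 18, 2025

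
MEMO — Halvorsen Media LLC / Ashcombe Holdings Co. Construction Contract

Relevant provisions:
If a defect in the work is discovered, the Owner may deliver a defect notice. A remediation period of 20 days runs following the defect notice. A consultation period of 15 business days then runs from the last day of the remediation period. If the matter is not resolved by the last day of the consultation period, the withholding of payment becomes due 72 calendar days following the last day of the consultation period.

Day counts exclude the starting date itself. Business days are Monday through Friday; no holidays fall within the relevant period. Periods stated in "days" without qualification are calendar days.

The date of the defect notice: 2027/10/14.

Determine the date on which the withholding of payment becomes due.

2028/02/04

Adding 20 calendar days to 2027/10/14 gives 2027/11/03, which is the last day of the remediation period.
From Wednesday, 2027/11/03, 15 business days (Nov 4, Nov 5, Nov 8, Nov 9, …, Nov 22, Nov 23, Nov 24, skipping weekends) brings us to Wednesday, 2027/11/24, which is the last day of the consultation period.
Adding 72 calendar days to 2027/11/24 gives 2028/02/04, which is the date on which the withholding of payment becomes due.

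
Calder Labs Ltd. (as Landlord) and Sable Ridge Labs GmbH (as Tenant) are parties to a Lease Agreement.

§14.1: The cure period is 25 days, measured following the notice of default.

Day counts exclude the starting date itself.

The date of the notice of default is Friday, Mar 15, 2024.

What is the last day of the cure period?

Apr 9, 2024

Adding 25 calendar days to Mar 15, 2024 gives Apr 9, 2024, which is the last day of the cure period.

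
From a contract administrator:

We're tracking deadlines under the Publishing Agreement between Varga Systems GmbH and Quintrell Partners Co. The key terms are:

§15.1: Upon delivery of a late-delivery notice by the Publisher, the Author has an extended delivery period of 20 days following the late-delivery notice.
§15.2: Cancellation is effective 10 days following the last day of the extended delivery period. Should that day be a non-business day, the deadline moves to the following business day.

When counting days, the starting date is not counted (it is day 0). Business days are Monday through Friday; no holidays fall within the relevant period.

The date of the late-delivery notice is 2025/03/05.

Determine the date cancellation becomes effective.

2025/04/04

Adding 20 calendar days to 2025/03/05 gives 2025/03/25, which is the last day of the extended delivery period.
The date cancellation becomes effective: 2025/03/25 + 10 days = 2025/04/04. 2025/04/04 is a Friday, so no roll-forward applies.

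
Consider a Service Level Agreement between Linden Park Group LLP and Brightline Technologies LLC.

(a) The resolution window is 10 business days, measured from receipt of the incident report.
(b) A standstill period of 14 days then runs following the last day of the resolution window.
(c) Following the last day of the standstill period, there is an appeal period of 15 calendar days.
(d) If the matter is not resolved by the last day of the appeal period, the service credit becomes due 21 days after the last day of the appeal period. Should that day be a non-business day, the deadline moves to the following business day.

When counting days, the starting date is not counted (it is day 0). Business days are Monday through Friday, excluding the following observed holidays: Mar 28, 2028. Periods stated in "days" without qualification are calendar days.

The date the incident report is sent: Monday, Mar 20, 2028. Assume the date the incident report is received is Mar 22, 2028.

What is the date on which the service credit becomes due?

From Wednesday, Mar 22, 2028, 10 business days (Mar 23, Mar 24, Mar 27, Mar 29, Mar 30, Mar 31, Apr 3, Apr 4, Apr 5, Apr 6, skipping weekends and the listed holiday on Mar 28) brings us to Thursday, Apr 6, 2028, which is the last day of the resolution window.
Adding 14 calendar days to Apr 6, 2028 gives Apr 20, 2028, which is the last day of the standstill period.
Adding 15 calendar days to Apr 20, 2028 gives May 5, 2028, which is the last day of the appeal period.
Adding 21 calendar days to May 5, 2028 gives May 26, 2028, which is the date on which the service credit becomes due. May 26, 2028 is a Friday and is not a listed holiday, so no roll-forward applies.

May 26, 2028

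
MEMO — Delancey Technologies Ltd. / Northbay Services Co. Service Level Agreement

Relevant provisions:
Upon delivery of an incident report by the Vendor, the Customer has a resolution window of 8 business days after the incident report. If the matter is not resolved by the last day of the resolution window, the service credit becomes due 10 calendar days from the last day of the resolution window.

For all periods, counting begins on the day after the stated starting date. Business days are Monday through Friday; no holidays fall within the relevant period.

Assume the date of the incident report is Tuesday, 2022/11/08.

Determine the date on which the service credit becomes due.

2022/11/28

The last day of the resolution window: counting 8 business days from Tuesday, 2022/11/08 (Nov 9, Nov 10, Nov 11, Nov 14, Nov 15, Nov 16, Nov 17, Nov 18, skipping weekends) reaches Friday, 2022/11/18.
The date on which the service credit becomes due: 10 calendar days after 2022/11/18 is 2022/11/28.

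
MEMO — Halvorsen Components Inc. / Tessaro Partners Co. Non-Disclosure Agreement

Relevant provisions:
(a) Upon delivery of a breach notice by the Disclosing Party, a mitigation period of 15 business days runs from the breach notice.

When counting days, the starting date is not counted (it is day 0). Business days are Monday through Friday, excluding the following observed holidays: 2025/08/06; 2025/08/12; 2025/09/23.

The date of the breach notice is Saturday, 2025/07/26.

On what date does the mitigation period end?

2025/08/19

The last day of the mitigation period: counting 15 business days from Saturday, 2025/07/26 (Jul 28, Jul 29, Jul 30, Jul 31, …, Aug 15, Aug 18, Aug 19, skipping weekends and the listed holidays on Aug 6, Aug 12) reaches Tuesday, 2025/08/19.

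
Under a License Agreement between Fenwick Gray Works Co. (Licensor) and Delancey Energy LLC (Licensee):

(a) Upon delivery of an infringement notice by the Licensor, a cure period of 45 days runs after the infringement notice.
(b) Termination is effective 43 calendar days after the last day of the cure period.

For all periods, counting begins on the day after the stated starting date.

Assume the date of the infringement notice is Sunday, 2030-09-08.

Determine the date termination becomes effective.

2030-12-05

Adding 45 calendar days to 2030-09-08 gives 2030-10-23, which is the last day of the cure period.
Adding 43 calendar days to 2030-10-23 gives 2030-12-05, which is the date termination becomes effective.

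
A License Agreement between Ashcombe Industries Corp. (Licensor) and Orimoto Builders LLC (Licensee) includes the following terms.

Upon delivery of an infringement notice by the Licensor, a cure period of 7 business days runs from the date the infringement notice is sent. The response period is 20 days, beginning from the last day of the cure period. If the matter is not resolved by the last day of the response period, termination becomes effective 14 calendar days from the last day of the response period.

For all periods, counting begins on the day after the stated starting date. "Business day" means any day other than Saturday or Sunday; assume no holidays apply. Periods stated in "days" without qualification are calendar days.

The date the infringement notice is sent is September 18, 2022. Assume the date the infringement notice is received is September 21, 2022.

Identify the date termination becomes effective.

October 31, 2022

From Sunday, September 18, 2022, 7 business days (Sep 19, Sep 20, Sep 21, Sep 22, Sep 23, Sep 26, Sep 27, skipping weekends) brings us to Tuesday, September 27, 2022, which is the last day of the cure period.
The last day of the response period: 20 calendar days after September 27, 2022 is October 17, 2022.
The date termination becomes effective: 14 calendar days after October 17, 2022 is October 31, 2022.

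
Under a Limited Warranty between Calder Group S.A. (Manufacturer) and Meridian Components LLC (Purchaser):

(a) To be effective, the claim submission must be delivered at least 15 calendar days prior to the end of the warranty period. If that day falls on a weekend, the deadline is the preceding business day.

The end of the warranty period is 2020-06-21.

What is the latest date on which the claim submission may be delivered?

2020-06-21 minus 15 days is 2020-06-06. That is a Saturday, so the deadline moves back to Friday, 2020-06-05.

2020-06-05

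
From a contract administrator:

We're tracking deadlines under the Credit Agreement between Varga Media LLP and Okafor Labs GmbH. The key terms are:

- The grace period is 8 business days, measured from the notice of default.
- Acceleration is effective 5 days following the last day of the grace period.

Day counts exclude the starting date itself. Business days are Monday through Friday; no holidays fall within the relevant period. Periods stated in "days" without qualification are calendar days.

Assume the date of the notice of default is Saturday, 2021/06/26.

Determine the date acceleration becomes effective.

2021/07/12

The last day of the grace period: counting 8 business days from Saturday, 2021/06/26 (Jun 28, Jun 29, Jun 30, Jul 1, Jul 2, Jul 5, Jul 6, Jul 7, skipping weekends) reaches Wednesday, 2021/07/07.
Adding 5 calendar days to 2021/07/07 gives 2021/07/12, which is the date acceleration becomes effective.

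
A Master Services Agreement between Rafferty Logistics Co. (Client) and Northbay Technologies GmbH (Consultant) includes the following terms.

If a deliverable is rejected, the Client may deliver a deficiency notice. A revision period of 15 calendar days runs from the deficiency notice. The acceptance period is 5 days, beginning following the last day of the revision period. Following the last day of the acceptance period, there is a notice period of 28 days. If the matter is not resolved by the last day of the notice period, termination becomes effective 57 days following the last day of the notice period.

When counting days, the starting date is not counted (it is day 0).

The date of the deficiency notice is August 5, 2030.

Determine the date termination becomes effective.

November 18, 2030

Adding 15 calendar days to August 5, 2030 gives August 20, 2030, which is the last day of the revision period.
Adding 5 calendar days to August 20, 2030 gives August 25, 2030, which is the last day of the acceptance period.
Adding 28 calendar days to August 25, 2030 gives September 22, 2030, which is the last day of the notice period.
The date termination becomes effective: September 22, 2030 + 57 days = November 18, 2030.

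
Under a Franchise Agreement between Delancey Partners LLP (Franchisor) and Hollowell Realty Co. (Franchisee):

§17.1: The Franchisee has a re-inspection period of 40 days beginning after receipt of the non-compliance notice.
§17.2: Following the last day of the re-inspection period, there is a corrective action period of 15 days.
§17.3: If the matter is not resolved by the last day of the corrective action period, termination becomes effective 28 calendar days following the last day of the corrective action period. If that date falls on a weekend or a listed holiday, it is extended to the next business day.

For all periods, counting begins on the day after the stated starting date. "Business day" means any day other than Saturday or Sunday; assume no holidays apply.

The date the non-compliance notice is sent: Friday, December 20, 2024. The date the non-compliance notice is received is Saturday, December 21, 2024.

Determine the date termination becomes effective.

The last day of the re-inspection period: 40 calendar days after December 21, 2024 is January 30, 2025.
The last day of the corrective action period: 15 calendar days after January 30, 2025 is February 14, 2025.
Adding 28 calendar days to February 14, 2025 gives March 14, 2025, which is the date termination becomes effective. March 14, 2025 is a Friday, so no roll-forward applies.

March 14, 2025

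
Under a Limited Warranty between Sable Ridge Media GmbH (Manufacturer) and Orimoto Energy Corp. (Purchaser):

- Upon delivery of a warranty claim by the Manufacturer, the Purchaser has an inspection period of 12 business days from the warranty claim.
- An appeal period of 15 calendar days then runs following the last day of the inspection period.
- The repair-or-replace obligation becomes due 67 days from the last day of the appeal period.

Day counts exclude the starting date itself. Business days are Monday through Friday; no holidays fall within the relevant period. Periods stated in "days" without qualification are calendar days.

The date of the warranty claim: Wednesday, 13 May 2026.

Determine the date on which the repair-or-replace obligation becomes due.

The last day of the inspection period: 12 business days after Wednesday, 13 May 2026, skipping weekends — May 14, May 15, May 18, May 19, …, May 27, May 28, May 29 — lands on Friday, 29 May 2026.
The last day of the appeal period: 15 calendar days after 29 May 2026 is 13 June 2026.
The date on which the repair-or-replace obligation becomes due: 67 calendar days after 13 June 2026 is 19 August 2026.

19 August 2026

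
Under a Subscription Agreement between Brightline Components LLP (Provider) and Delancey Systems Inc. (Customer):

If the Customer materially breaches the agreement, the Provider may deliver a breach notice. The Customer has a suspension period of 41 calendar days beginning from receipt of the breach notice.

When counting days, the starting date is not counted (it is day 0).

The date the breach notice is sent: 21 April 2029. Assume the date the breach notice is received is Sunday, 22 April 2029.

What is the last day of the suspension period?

2 June 2029

The last day of the suspension period: 22 April 2029 + 41 days = 2 June 2029.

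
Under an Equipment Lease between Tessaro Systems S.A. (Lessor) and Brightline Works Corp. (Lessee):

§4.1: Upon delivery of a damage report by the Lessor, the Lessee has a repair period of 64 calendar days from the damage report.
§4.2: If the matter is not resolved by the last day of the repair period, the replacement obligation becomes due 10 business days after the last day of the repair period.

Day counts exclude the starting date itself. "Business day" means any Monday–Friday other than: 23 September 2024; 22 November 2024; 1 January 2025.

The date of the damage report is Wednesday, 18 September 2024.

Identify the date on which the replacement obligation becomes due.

6 December 2024

The last day of the repair period: 64 calendar days after 18 September 2024 is 21 November 2024.
The date on which the replacement obligation becomes due: 10 business days after Thursday, 21 November 2024, skipping weekends and the listed holiday on Nov 22 — Nov 25, Nov 26, Nov 27, Nov 28, Nov 29, Dec 2, Dec 3, Dec 4, Dec 5, Dec 6 — lands on Friday, 6 December 2024.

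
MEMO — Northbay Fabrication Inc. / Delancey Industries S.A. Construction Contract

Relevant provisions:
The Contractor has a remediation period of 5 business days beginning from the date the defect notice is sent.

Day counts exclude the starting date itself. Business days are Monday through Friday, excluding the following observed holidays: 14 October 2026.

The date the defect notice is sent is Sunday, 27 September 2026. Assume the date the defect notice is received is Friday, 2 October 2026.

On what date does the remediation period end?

From Sunday, 27 September 2026, 5 business days (Sep 28, Sep 29, Sep 30, Oct 1, Oct 2, skipping weekends) brings us to Friday, 2 October 2026, which is the last day of the remediation period.

2 October 2026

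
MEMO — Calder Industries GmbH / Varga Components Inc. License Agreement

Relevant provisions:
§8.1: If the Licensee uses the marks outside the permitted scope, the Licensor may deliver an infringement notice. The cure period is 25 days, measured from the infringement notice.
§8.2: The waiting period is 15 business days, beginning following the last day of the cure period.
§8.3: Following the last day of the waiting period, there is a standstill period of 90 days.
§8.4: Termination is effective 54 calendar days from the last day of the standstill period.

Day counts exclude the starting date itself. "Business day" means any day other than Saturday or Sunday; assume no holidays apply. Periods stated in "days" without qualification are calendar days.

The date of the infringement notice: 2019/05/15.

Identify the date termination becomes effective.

2019/11/19

Adding 25 calendar days to 2019/05/15 gives 2019/06/09, which is the last day of the cure period.
The last day of the waiting period: 15 business days after Sunday, 2019/06/09, skipping weekends — Jun 10, Jun 11, Jun 12, Jun 13, …, Jun 26, Jun 27, Jun 28 — lands on Friday, 2019/06/28.
The last day of the standstill period: 2019/06/28 + 90 days = 2019/09/26.
The date termination becomes effective: 54 calendar days after 2019/09/26 is 2019/11/19.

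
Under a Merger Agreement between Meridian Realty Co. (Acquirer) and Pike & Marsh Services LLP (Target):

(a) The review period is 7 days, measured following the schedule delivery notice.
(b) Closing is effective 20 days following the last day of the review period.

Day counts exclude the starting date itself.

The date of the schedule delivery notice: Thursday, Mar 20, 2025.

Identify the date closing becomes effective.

The last day of the review period: 7 calendar days after Mar 20, 2025 is Mar 27, 2025.
The date closing becomes effective: 20 calendar days after Mar 27, 2025 is Apr 16, 2025.

Apr 16, 2025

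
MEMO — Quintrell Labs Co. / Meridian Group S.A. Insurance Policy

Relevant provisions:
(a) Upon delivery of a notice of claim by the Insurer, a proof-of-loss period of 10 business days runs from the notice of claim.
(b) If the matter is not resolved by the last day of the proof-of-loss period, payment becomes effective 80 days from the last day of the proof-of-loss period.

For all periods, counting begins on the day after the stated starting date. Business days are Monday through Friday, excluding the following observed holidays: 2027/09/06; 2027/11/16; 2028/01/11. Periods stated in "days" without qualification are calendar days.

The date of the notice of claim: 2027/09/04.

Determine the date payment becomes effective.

From Saturday, 2027/09/04, 10 business days (Sep 7, Sep 8, Sep 9, Sep 10, Sep 13, Sep 14, Sep 15, Sep 16, Sep 17, Sep 20, skipping weekends and the listed holiday on Sep 6) brings us to Monday, 2027/09/20, which is the last day of the proof-of-loss period.
The date payment becomes effective: 2027/09/20 + 80 days = 2027/12/09.

2027/12/09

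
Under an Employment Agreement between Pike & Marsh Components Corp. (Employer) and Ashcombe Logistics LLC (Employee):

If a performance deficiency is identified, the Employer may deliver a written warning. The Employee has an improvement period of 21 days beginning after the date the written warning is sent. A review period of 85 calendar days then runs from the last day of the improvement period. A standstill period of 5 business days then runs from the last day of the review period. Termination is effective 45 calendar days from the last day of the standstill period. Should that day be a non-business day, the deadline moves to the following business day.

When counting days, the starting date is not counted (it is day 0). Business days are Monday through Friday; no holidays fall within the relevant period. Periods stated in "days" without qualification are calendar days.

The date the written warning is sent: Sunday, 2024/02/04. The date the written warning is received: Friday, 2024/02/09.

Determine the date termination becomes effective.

2024/07/11

The last day of the improvement period: 21 calendar days after 2024/02/04 is 2024/02/25.
Adding 85 calendar days to 2024/02/25 gives 2024/05/20, which is the last day of the review period.
The last day of the standstill period: counting 5 business days from Monday, 2024/05/20 (May 21, May 22, May 23, May 24, May 27, skipping weekends) reaches Monday, 2024/05/27.
Adding 45 calendar days to 2024/05/27 gives 2024/07/11, which is the date termination becomes effective. 2024/07/11 is a Thursday, so no roll-forward applies.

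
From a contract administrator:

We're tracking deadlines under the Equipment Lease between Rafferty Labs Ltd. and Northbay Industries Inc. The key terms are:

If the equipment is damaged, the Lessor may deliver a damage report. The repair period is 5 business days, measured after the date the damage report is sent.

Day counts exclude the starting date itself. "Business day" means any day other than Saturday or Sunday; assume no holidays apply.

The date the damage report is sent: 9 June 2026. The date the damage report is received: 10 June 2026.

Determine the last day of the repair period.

16 June 2026

The last day of the repair period: counting 5 business days from Tuesday, 9 June 2026 (Jun 10, Jun 11, Jun 12, Jun 15, Jun 16, skipping weekends) reaches Tuesday, 16 June 2026.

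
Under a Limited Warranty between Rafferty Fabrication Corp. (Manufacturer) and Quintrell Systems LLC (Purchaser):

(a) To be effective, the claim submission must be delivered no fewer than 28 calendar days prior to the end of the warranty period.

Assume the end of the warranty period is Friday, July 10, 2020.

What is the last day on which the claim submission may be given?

July 10, 2020 minus 28 days is June 12, 2020.

June 12, 2020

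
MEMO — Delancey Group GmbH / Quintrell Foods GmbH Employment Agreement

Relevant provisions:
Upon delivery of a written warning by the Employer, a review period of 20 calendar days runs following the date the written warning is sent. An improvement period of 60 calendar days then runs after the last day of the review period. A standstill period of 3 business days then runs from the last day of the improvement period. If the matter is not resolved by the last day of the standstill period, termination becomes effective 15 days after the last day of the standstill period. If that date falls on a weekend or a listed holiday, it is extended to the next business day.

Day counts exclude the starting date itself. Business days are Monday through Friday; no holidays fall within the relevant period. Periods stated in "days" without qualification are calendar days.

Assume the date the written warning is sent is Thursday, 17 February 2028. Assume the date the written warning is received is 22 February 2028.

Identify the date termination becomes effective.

Adding 20 calendar days to 17 February 2028 gives 8 March 2028, which is the last day of the review period.
The last day of the improvement period: 60 calendar days after 8 March 2028 is 7 May 2028.
The last day of the standstill period: counting 3 business days from Sunday, 7 May 2028 (May 8, May 9, May 10, skipping weekends) reaches Wednesday, 10 May 2028.
The date termination becomes effective: 15 calendar days after 10 May 2028 is 25 May 2028. 25 May 2028 is a Thursday, so no roll-forward applies.

25 May 2028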